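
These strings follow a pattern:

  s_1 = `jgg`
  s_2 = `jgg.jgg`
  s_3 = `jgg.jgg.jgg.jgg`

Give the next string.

s(k+1) = s(k)·.·s(k) — each term doubles the last with '.' between the halves.
One more doubling of jgg.jgg.jgg.jgg gives the answer.

jgg.jgg.jgg.jgg.jgg.jgg.jgg.jgg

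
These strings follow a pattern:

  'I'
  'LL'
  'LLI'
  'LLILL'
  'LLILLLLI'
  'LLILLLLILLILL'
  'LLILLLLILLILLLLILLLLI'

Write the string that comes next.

LLILLLLILLILLLLILLLLILLILLLLILLILL

From term 3 onward, concatenate the last term with the second-to-last: LL·I = LLI, LLI·LL = LLILL, …
So term 8 is LLILLLLILLILLLLILLLLI·LLILLLLILLILL.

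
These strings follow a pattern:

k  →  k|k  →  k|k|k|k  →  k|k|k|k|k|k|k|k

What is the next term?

s(k+1) = s(k)·|·s(k) — each term doubles the last with '|' between the halves.
Doubling k|k|k|k|k|k|k|k with '|' between the halves:

k|k|k|k|k|k|k|k|k|k|k|k|k|k|k|k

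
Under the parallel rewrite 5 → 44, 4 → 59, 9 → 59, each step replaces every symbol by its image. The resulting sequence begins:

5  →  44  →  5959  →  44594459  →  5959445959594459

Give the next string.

Rewriting the 16 symbols of 5959445959594459 one by one yields 44 59 44 59 59 59 44 59 44 59 44 59 59 59 44 59; concatenated:

44594459595944594459445959594459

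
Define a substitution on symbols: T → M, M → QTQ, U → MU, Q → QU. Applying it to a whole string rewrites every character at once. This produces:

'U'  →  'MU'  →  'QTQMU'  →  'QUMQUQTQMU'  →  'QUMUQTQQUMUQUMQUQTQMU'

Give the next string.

Applying the rule to each of the 21 symbols of QUMUQTQQUMUQUMQUQTQMU gives the pieces QU MU QTQ MU QU M QU QU MU QTQ MU QU MU QTQ QU MU QU M QU QTQ MU, which concatenate to the answer.

QUMUQTQMUQUMQUQUMUQTQMUQUMUQTQQUMUQUMQUQTQMU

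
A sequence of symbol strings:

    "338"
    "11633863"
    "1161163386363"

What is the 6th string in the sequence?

Each term wraps the previous one in 116 on the left and 63 on the right.
From 1161163386363, 3 further steps: 1161163386363 → 116116116338636363 → 11611611611633863636363 → (answer).

1161161161161163386363636363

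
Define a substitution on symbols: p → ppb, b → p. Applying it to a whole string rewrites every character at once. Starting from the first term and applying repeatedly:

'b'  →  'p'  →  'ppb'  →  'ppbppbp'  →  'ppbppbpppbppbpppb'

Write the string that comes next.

ppbppbpppbppbpppbppbppbpppbppbpppbppbppbp

φ(ppbppbpppbppbpppb) expands symbol-by-symbol to ppb ppb p ppb ppb p ppb ppb ppb p ppb ppb p ppb ppb ppb p; joining the 17 pieces gives the next term.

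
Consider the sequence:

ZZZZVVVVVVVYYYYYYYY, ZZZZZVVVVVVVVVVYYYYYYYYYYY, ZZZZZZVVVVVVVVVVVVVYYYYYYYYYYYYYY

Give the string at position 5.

ZZZZZZZZVVVVVVVVVVVVVVVVVVVYYYYYYYYYYYYYYYYYYYY

Reading off run lengths: Z runs 4, 5, 6; V runs 7, 10, 13; Y runs 8, 11, 14 — each is linear in n, where the shown terms are n = 2, 3, 4.
Setting n = 6 gives 8, 19, 20 characters in each block.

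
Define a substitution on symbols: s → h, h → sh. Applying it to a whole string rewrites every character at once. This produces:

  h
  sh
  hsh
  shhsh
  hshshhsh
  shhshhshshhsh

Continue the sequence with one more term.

hshshhshshhshhshshhsh

φ(shhshhshshhsh) expands symbol-by-symbol to h sh sh h sh sh h sh h sh sh h sh; joining the 13 pieces gives the next term.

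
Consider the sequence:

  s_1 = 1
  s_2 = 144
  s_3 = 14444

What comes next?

1444444

Every step adds 44 to the end: s(k+1) = s(k)·44.
One more step from 14444 gives the answer.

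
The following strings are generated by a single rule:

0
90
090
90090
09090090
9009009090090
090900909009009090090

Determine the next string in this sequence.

Each term (from the third on) is the two preceding terms concatenated in order: term 3 = 0·90 = 090.
Continuing: 9009009090090 · 090900909009009090090 gives term 8.

9009009090090090900909009009090090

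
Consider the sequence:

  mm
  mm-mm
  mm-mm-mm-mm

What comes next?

mm-mm-mm-mm-mm-mm-mm-mm

s(k+1) = s(k)·-·s(k) — each term doubles the last with '-' between the halves.
So the next term is two copies of mm-mm-mm-mm with '-' between the halves.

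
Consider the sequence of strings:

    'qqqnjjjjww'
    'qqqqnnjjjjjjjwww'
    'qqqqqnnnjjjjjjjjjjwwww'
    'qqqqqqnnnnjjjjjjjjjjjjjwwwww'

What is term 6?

Term n consists of n+2 q's, followed by n n's, followed by 3n+1 j's, followed by n+1 w's (n = 1, 2, …).
Setting n = 6 gives 8, 6, 19, 7 characters in each block.

qqqqqqqqnnnnnnjjjjjjjjjjjjjjjjjjjwwwwwww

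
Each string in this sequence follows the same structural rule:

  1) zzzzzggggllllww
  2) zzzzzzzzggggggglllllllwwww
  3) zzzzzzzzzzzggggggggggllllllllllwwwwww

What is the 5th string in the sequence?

Term n consists of 3n+2 z's, followed by 3n+1 g's, followed by 3n+1 l's, followed by 2n w's (n = 1, 2, …).
At n = 5 the blocks have lengths 17, 16, 16, 10.

zzzzzzzzzzzzzzzzzggggggggggggggggllllllllllllllllwwwwwwwwww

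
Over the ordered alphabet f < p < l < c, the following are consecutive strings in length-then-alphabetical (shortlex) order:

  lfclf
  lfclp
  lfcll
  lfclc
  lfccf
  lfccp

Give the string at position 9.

lpfff

Stepping forward 3 times from lfccp: lfccp → lfccl → lfccc, then the target.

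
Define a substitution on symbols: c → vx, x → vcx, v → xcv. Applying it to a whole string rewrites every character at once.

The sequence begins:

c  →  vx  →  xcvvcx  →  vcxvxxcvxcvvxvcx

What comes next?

Applying the rule to each of the 16 symbols of vcxvxxcvxcvvxvcx gives the pieces xcv vx vcx xcv vcx vcx vx xcv vcx vx xcv xcv vcx xcv vx vcx, which concatenate to the answer.

xcvvxvcxxcvvcxvcxvxxcvvcxvxxcvxcvvcxxcvvxvcx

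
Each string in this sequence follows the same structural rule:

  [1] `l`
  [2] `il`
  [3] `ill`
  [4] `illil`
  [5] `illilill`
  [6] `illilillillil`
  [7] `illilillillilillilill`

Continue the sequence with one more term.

illilillillilillilillillilillillil

This is a Fibonacci-style word recurrence s(k) = s(k−1)·s(k−2): e.g. il·l = ill.
So term 8 is illilillillilillilill·illilillillil.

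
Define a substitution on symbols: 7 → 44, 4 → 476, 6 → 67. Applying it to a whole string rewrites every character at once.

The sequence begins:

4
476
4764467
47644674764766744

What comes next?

Rewriting the 17 symbols of 47644674764766744 one by one yields 476 44 67 476 476 67 44 476 44 67 476 44 67 67 44 476 476; concatenated:

47644674764766744476446747644676744476476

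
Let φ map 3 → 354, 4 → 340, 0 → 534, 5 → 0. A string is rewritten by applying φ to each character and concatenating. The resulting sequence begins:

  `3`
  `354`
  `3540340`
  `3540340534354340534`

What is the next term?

3540340534354340534035434035403403543405340354340

φ(3540340534354340534) expands symbol-by-symbol to 354 0 340 534 354 340 534 0 354 340 354 0 340 354 340 534 0 354 340; joining the 19 pieces gives the next term.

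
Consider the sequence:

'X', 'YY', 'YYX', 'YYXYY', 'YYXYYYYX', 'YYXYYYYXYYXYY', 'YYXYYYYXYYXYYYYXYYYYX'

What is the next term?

YYXYYYYXYYXYYYYXYYYYXYYXYYYYXYYXYY

From term 3 onward, concatenate the last term with the second-to-last: YY·X = YYX, YYX·YY = YYXYY, …
The next term joins YYXYYYYXYYXYYYYXYYYYX and YYXYYYYXYYXYY.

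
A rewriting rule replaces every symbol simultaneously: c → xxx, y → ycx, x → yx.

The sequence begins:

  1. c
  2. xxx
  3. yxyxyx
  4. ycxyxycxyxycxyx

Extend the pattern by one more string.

Replace each of the 15 characters of ycxyxycxyxycxyx in place — ycx xxx yx ycx yx ycx xxx yx ycx yx ycx xxx yx ycx yx — and concatenate.

ycxxxxyxycxyxycxxxxyxycxyxycxxxxyxycxyx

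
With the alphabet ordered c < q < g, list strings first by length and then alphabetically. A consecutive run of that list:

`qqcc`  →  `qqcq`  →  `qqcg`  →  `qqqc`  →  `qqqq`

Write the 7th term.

qqgc

Advancing 2 positions from qqqq through qqqq → qqqg reaches term 7.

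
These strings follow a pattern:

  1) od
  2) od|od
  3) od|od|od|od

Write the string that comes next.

s(k+1) = s(k)·|·s(k) — each term doubles the last with '|' between the halves.
So the next term is two copies of od|od|od|od with '|' between the halves.

od|od|od|od|od|od|od|od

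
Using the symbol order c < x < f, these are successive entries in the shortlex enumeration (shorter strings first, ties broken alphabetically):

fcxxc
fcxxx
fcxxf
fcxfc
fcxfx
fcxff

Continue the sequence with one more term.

The successor of fcxff increments the rightmost position that isn't already f and resets every position after it to c.

fcfcc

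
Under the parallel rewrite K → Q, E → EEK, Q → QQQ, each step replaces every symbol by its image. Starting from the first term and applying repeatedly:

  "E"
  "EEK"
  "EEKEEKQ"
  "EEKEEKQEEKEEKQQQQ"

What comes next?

Rewriting the 17 symbols of EEKEEKQEEKEEKQQQQ one by one yields EEK EEK Q EEK EEK Q QQQ EEK EEK Q EEK EEK Q QQQ QQQ QQQ QQQ; concatenated:

EEKEEKQEEKEEKQQQQEEKEEKQEEKEEKQQQQQQQQQQQQQ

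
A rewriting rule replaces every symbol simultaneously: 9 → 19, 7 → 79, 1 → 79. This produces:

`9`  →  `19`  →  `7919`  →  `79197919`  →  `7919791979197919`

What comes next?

79197919791979197919791979197919

φ(7919791979197919) expands symbol-by-symbol to 79 19 79 19 79 19 79 19 79 19 79 19 79 19 79 19; joining the 16 pieces gives the next term.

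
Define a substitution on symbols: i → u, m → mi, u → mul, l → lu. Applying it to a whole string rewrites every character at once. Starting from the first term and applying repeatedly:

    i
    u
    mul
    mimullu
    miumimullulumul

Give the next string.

miumulmiumimullulumullumulmimullu

Applying the rule to each of the 15 symbols of miumimullulumul gives the pieces mi u mul mi u mi mul lu lu mul lu mul mi mul lu, which concatenate to the answer.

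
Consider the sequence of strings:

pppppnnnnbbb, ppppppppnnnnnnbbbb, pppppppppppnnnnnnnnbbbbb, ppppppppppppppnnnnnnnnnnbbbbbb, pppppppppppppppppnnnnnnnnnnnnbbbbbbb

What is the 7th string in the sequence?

The n-th term is 3n-1 p's then 2n n's then n+1 b's, where the shown terms are n = 2, 3, 4, 5, 6.
At n = 8 the blocks have lengths 23, 16, 9.

pppppppppppppppppppppppnnnnnnnnnnnnnnnnbbbbbbbbb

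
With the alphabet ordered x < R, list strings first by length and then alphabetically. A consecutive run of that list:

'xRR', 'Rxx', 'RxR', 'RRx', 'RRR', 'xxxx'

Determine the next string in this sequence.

xxxR

Find the rightmost character of xxxx below R, bump it to the next letter, and reset everything to its right to x.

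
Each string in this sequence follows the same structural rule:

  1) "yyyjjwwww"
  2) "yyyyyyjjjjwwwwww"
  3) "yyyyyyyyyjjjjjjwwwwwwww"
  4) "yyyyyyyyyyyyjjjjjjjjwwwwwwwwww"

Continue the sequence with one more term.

Reading off run lengths: y runs 3, 6, 9, 12; j runs 2, 4, 6, 8; w runs 4, 6, 8, 10 — each is linear in n (n = 1, 2, …).
For the next term, n = 5, so the run lengths are 15, 10, 12.

yyyyyyyyyyyyyyyjjjjjjjjjjwwwwwwwwwwww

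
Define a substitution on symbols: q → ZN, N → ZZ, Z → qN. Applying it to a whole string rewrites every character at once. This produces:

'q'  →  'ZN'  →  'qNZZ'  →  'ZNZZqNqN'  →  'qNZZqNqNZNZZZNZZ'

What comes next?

φ(qNZZqNqNZNZZZNZZ) expands symbol-by-symbol to ZN ZZ qN qN ZN ZZ ZN ZZ qN ZZ qN qN qN ZZ qN qN; joining the 16 pieces gives the next term.

ZNZZqNqNZNZZZNZZqNZZqNqNqNZZqNqN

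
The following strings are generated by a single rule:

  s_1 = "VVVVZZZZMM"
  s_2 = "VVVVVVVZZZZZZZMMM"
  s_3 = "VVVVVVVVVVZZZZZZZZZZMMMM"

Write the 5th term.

VVVVVVVVVVVVVVVVZZZZZZZZZZZZZZZZMMMMMM

Each string has the form V^{3n-2} Z^{3n-2} M^{n}, where the shown terms are n = 2, 3, 4.
Setting n = 6 gives 16, 16, 6 characters in each block.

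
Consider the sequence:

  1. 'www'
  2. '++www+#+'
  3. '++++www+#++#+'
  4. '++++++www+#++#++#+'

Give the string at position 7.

Each term wraps the previous one in ++ on the left and +#+ on the right.
From ++++++www+#++#++#+, 3 further steps: ++++++www+#++#++#+ → ++++++++www+#++#++#++#+ → ++++++++++www+#++#++#++#++#+ → (answer).

++++++++++++www+#++#++#++#++#++#+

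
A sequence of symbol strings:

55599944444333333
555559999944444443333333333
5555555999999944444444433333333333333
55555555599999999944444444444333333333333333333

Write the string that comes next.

555555555559999999999944444444444443333333333333333333333

Each string has the form 5^{2n-1} 9^{2n-1} 4^{2n+1} 3^{4n-2}, where the shown terms are n = 2, 3, 4, 5.
At n = 6 the blocks have lengths 11, 11, 13, 22.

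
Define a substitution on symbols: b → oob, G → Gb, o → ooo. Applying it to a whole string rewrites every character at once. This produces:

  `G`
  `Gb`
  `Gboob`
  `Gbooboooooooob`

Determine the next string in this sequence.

φ(Gbooboooooooob) expands symbol-by-symbol to Gb oob ooo ooo oob ooo ooo ooo ooo ooo ooo ooo ooo oob; joining the 14 pieces gives the next term.

Gboobooooooooboooooooooooooooooooooooooob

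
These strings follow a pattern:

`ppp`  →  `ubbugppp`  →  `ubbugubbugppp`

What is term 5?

ubbugubbugubbugubbugppp

Every step adds ubbug at the front: s(k+1) = ubbug·s(k).
From ubbugubbugppp, 2 further steps: ubbugubbugppp → ubbugubbugubbugppp → (answer).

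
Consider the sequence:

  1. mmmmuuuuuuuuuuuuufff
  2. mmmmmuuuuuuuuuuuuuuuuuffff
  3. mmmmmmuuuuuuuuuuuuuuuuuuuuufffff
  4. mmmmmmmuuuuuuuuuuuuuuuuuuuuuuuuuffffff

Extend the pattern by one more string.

Term n consists of n+1 m's, followed by 4n+1 u's, followed by n f's, where the shown terms are n = 3, 4, 5, 6.
Setting n = 7 gives 8, 29, 7 characters in each block.

mmmmmmmmuuuuuuuuuuuuuuuuuuuuuuuuuuuuufffffff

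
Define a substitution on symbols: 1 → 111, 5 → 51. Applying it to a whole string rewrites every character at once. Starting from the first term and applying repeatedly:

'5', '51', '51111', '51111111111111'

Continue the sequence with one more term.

Replace each of the 14 characters of 51111111111111 in place — 51 111 111 111 111 111 111 111 111 111 111 111 111 111 — and concatenate.

51111111111111111111111111111111111111111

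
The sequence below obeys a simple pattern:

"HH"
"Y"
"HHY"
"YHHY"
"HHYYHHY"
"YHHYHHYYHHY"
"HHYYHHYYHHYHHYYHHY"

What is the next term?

YHHYHHYYHHYHHYYHHYYHHYHHYYHHY

From term 3 onward, concatenate the second-to-last term with the last: HH·Y = HHY, Y·HHY = YHHY, …
The next term joins YHHYHHYYHHY and HHYYHHYYHHYHHYYHHY.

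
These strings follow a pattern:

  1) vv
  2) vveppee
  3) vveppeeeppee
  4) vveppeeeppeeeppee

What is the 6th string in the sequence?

Every step adds eppee to the end: s(k+1) = s(k)·eppee.
From vveppeeeppeeeppee, 2 further steps: vveppeeeppeeeppee → vveppeeeppeeeppeeeppee → (answer).

vveppeeeppeeeppeeeppeeeppee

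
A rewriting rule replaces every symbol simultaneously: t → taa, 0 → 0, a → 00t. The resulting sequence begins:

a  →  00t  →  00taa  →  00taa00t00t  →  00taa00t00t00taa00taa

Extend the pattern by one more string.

Replace each of the 21 characters of 00taa00t00t00taa00taa in place — 0 0 taa 00t 00t 0 0 taa 0 0 taa 0 0 taa 00t 00t 0 0 taa 00t 00t — and concatenate.

00taa00t00t00taa00taa00taa00t00t00taa00t00t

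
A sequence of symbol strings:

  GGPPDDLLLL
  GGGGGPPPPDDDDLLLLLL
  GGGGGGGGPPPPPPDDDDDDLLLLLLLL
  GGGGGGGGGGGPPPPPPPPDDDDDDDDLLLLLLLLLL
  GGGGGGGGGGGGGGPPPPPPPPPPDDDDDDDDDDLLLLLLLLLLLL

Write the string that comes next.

Term n consists of 3n-1 G's, followed by 2n P's, followed by 2n D's, followed by 2n+2 L's (n = 1, 2, …).
Setting n = 6 gives 17, 12, 12, 14 characters in each block.

GGGGGGGGGGGGGGGGGPPPPPPPPPPPPDDDDDDDDDDDDLLLLLLLLLLLLLL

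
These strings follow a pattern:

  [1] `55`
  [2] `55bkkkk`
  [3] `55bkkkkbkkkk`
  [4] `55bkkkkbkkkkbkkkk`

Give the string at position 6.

Each term is the previous one with bkkkk appended.
From 55bkkkkbkkkkbkkkk, 2 further steps: 55bkkkkbkkkkbkkkk → 55bkkkkbkkkkbkkkkbkkkk → (answer).

55bkkkkbkkkkbkkkkbkkkkbkkkk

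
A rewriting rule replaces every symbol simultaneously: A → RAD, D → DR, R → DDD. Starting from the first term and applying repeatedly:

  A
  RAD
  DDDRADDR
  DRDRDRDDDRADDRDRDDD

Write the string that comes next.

DRDDDDRDDDDRDDDDRDRDRDDDRADDRDRDDDDRDDDDRDRDR

φ(DRDRDRDDDRADDRDRDDD) expands symbol-by-symbol to DR DDD DR DDD DR DDD DR DR DR DDD RAD DR DR DDD DR DDD DR DR DR; joining the 19 pieces gives the next term.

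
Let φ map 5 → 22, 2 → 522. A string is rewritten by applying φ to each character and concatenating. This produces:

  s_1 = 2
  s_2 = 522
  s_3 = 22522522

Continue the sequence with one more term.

5225222252252222522522

Expanding 22522522: 2→522, 2→522, 5→22, 2→522, 2→522, 5→22, 2→522, 2→522. Concatenated: 522 522 22 522 522 22 522 522.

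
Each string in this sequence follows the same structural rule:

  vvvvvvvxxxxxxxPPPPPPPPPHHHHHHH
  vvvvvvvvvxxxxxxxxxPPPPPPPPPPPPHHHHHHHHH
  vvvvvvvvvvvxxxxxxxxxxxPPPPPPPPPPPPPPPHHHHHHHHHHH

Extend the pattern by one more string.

vvvvvvvvvvvvvxxxxxxxxxxxxxPPPPPPPPPPPPPPPPPPHHHHHHHHHHHHH

Term n consists of 2n+1 v's, followed by 2n+1 x's, followed by 3n P's, followed by 2n+1 H's, where the shown terms are n = 3, 4, 5.
Setting n = 6 gives 13, 13, 18, 13 characters in each block.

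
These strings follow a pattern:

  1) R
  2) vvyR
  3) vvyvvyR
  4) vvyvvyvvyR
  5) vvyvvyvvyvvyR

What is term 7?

Every step adds vvy at the front: s(k+1) = vvy·s(k).
From vvyvvyvvyvvyR, 2 further steps: vvyvvyvvyvvyR → vvyvvyvvyvvyvvyR → (answer).

vvyvvyvvyvvyvvyvvyR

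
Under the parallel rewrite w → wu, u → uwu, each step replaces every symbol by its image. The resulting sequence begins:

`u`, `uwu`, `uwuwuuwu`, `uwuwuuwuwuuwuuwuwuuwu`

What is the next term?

Replace each of the 21 characters of uwuwuuwuwuuwuuwuwuuwu in place — uwu wu uwu wu uwu uwu wu uwu wu uwu uwu wu uwu uwu wu uwu wu uwu uwu wu uwu — and concatenate.

uwuwuuwuwuuwuuwuwuuwuwuuwuuwuwuuwuuwuwuuwuwuuwuuwuwuuwu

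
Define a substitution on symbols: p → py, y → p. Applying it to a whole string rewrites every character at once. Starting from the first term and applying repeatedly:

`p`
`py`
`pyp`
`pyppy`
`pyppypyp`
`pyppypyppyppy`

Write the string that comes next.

pyppypyppyppypyppypyp

Applying the rule to each of the 13 symbols of pyppypyppyppy gives the pieces py p py py p py p py py p py py p, which concatenate to the answer.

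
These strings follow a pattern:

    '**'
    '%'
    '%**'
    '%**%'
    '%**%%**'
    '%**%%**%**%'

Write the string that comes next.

This is a Fibonacci-style word recurrence s(k) = s(k−1)·s(k−2): e.g. %·** = %**.
Continuing: %**%%**%**% · %**%%** gives term 7.

%**%%**%**%%**%%**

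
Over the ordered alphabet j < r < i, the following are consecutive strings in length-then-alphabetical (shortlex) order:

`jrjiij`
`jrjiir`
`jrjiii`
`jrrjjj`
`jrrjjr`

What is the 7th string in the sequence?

Stepping forward 2 times from jrrjjr: jrrjjr → jrrjji, then the target.

jrrjrj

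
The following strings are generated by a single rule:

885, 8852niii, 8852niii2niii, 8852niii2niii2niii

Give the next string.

Each term is the previous one with 2niii appended.
So the next term is 8852niii2niii2niii·2niii.

8852niii2niii2niii2niii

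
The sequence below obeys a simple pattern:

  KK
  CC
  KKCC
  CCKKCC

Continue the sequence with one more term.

This is a Fibonacci-style word recurrence s(k) = s(k−2)·s(k−1): e.g. KK·CC = KKCC.
Continuing: KKCC · CCKKCC gives term 5.

KKCCCCKKCC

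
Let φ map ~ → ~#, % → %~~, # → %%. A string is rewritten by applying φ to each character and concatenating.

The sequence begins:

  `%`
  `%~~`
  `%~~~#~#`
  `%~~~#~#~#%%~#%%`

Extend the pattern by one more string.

Replace each of the 15 characters of %~~~#~#~#%%~#%% in place — %~~ ~# ~# ~# %% ~# %% ~# %% %~~ %~~ ~# %% %~~ %~~ — and concatenate.

%~~~#~#~#%%~#%%~#%%%~~%~~~#%%%~~%~~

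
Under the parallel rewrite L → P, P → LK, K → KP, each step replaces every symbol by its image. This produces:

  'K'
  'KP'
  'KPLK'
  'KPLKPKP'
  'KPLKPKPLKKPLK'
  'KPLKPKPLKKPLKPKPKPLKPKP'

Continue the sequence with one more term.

Rewriting the 23 symbols of KPLKPKPLKKPLKPKPKPLKPKP one by one yields KP LK P KP LK KP LK P KP KP LK P KP LK KP LK KP LK P KP LK KP LK; concatenated:

KPLKPKPLKKPLKPKPKPLKPKPLKKPLKKPLKPKPLKKPLK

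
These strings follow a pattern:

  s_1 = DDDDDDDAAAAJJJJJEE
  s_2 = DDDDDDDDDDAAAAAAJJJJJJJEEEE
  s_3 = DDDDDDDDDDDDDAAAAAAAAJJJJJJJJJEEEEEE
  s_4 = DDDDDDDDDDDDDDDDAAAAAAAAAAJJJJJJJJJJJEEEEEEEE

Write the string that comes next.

Reading off run lengths: D runs 7, 10, 13, 16; A runs 4, 6, 8, 10; J runs 5, 7, 9, 11; E runs 2, 4, 6, 8 — each is linear in n, where the shown terms are n = 2, 3, 4, 5.
For the next term, n = 6, so the run lengths are 19, 12, 13, 10.

DDDDDDDDDDDDDDDDDDDAAAAAAAAAAAAJJJJJJJJJJJJJEEEEEEEEEE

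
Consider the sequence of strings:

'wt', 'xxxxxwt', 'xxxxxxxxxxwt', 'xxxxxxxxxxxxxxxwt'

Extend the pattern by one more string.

The strings grow by a fixed prefix xxxxx each time.
Applying this once more to xxxxxxxxxxxxxxxwt:

xxxxxxxxxxxxxxxxxxxxwt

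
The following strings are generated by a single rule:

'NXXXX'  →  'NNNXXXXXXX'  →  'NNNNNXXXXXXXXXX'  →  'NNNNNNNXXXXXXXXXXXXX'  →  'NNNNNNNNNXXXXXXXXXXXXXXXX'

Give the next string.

NNNNNNNNNNNXXXXXXXXXXXXXXXXXXX

The n-th term is 2n-1 N's then 3n+1 X's (n = 1, 2, …).
Setting n = 6 gives 11, 19 characters in each block.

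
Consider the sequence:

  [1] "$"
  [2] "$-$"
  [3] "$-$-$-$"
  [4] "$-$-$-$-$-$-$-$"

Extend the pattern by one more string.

Each string is two copies of the previous one joined by '-'.
So the next term is two copies of $-$-$-$-$-$-$-$ with '-' between the halves.

$-$-$-$-$-$-$-$-$-$-$-$-$-$-$-$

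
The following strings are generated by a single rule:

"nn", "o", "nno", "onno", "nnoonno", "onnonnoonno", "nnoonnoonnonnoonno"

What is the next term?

onnonnoonnonnoonnoonnonnoonno

This is a Fibonacci-style word recurrence s(k) = s(k−2)·s(k−1): e.g. nn·o = nno.
Continuing: onnonnoonno · nnoonnoonnonnoonno gives term 8.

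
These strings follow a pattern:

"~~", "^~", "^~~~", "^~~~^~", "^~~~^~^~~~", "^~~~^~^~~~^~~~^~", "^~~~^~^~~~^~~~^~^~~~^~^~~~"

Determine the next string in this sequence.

^~~~^~^~~~^~~~^~^~~~^~^~~~^~~~^~^~~~^~~~^~

From term 3 onward, concatenate the last term with the second-to-last: ^~·~~ = ^~~~, ^~~~·^~ = ^~~~^~, …
So term 8 is ^~~~^~^~~~^~~~^~^~~~^~^~~~·^~~~^~^~~~^~~~^~.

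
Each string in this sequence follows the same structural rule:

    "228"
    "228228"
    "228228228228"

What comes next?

228228228228228228228228

Each string is two copies of the previous one concatenated.
So the next term is two copies of 228228228228.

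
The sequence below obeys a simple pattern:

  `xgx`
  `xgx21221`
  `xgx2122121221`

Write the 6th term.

Each term is the previous one with 21221 appended.
From xgx2122121221, 3 further steps: xgx2122121221 → xgx212212122121221 → xgx21221212212122121221 → (answer).

xgx2122121221212212122121221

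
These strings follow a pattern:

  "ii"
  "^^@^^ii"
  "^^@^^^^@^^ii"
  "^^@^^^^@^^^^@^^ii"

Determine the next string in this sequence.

^^@^^^^@^^^^@^^^^@^^ii

The strings grow by a fixed prefix ^^@^^ each time.
So the next term is ^^@^^·^^@^^^^@^^^^@^^ii.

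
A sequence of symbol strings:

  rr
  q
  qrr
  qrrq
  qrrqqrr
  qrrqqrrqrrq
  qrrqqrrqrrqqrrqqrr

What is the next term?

Each term (from the third on) is the previous term followed by the one before it: term 3 = q·rr = qrr.
The next term joins qrrqqrrqrrqqrrqqrr and qrrqqrrqrrq.

qrrqqrrqrrqqrrqqrrqrrqqrrqrrq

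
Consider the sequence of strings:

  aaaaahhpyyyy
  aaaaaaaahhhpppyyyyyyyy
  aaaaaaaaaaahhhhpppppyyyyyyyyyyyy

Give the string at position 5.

Reading off run lengths: a runs 5, 8, 11; h runs 2, 3, 4; p runs 1, 3, 5; y runs 4, 8, 12 — each is linear in n (n = 1, 2, …).
For term 5, n = 5, so the run lengths are 17, 6, 9, 20.

aaaaaaaaaaaaaaaaahhhhhhpppppppppyyyyyyyyyyyyyyyyyyyy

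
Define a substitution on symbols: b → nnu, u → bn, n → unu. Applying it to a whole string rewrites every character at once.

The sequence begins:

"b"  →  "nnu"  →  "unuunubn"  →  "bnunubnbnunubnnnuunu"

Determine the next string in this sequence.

Rewriting the 20 symbols of bnunubnbnunubnnnuunu one by one yields nnu unu bn unu bn nnu unu nnu unu bn unu bn nnu unu unu unu bn bn unu bn; concatenated:

nnuunubnunubnnnuununnuunubnunubnnnuunuunuunubnbnunubn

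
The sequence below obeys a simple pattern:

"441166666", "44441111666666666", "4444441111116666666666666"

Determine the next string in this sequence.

Each string has the form 4^{2n} 1^{2n} 6^{4n+1} (n = 1, 2, …).
Setting n = 4 gives 8, 8, 17 characters in each block.

444444441111111166666666666666666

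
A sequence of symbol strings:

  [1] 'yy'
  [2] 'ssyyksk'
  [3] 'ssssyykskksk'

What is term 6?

s(k+1) = ss·s(k)·ksk, so each term gains ss as a prefix and ksk as a suffix.
From ssssyykskksk, 3 further steps: ssssyykskksk → ssssssyykskkskksk → ssssssssyykskkskkskksk → (answer).

ssssssssssyykskkskkskkskksk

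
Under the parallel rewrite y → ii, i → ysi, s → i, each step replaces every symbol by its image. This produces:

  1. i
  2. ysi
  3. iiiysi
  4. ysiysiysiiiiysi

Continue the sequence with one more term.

Rewriting the 15 symbols of ysiysiysiiiiysi one by one yields ii i ysi ii i ysi ii i ysi ysi ysi ysi ii i ysi; concatenated:

iiiysiiiiysiiiiysiysiysiysiiiiysi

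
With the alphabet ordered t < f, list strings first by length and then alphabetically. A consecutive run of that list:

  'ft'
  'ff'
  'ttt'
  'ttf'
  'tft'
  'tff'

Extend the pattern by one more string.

Treat tff as a base-2 numeral over the given alphabet and add one, carrying through any trailing f's.

ftt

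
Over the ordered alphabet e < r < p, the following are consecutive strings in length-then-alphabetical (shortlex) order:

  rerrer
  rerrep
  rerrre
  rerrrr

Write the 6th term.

rerrpe

Continuing the enumeration 2 steps past rerrrr: rerrrr → rerrrp → (answer).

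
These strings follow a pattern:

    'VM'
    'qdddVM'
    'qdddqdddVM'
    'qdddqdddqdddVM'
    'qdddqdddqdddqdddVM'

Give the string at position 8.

Each term is the previous one with qddd prepended.
From qdddqdddqdddqdddVM, 3 further steps: qdddqdddqdddqdddVM → qdddqdddqdddqdddqdddVM → qdddqdddqdddqdddqdddqdddVM → (answer).

qdddqdddqdddqdddqdddqdddqdddVM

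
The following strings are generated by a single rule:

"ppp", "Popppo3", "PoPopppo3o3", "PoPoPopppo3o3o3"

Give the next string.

PoPoPoPopppo3o3o3o3

s(k+1) = Po·s(k)·o3, so each term gains Po as a prefix and o3 as a suffix.
One more step from PoPoPopppo3o3o3 gives the answer.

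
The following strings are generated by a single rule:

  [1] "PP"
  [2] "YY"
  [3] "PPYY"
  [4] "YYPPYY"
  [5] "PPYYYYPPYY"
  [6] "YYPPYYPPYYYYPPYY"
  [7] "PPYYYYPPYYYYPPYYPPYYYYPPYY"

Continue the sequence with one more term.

Each term (from the third on) is the two preceding terms concatenated in order: term 3 = PP·YY = PPYY.
So term 8 is YYPPYYPPYYYYPPYY·PPYYYYPPYYYYPPYYPPYYYYPPYY.

YYPPYYPPYYYYPPYYPPYYYYPPYYYYPPYYPPYYYYPPYY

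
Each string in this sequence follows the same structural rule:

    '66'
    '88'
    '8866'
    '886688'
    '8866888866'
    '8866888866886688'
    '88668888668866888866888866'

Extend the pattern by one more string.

This is a Fibonacci-style word recurrence s(k) = s(k−1)·s(k−2): e.g. 88·66 = 8866.
Continuing: 88668888668866888866888866 · 8866888866886688 gives term 8.

886688886688668888668888668866888866886688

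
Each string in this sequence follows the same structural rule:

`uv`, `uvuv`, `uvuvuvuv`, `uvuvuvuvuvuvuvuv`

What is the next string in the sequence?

Each string is two copies of the previous one concatenated.
One more doubling of uvuvuvuvuvuvuvuv gives the answer.

uvuvuvuvuvuvuvuvuvuvuvuvuvuvuvuv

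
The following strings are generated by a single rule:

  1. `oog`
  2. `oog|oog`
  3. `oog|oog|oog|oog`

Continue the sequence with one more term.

s(k+1) = s(k)·|·s(k) — each term doubles the last with '|' between the halves.
One more doubling of oog|oog|oog|oog gives the answer.

oog|oog|oog|oog|oog|oog|oog|oog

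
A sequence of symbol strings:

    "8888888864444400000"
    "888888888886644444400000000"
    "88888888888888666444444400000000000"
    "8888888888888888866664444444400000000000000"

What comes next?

Term n consists of 3n+2 8's, followed by n-1 6's, followed by n+3 4's, followed by 3n-1 0's, where the shown terms are n = 2, 3, 4, 5.
Setting n = 6 gives 20, 5, 9, 17 characters in each block.

888888888888888888886666644444444400000000000000000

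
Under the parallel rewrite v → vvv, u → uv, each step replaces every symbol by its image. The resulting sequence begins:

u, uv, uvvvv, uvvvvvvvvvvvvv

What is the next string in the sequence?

Rewriting the 14 symbols of uvvvvvvvvvvvvv one by one yields uv vvv vvv vvv vvv vvv vvv vvv vvv vvv vvv vvv vvv vvv; concatenated:

uvvvvvvvvvvvvvvvvvvvvvvvvvvvvvvvvvvvvvvvv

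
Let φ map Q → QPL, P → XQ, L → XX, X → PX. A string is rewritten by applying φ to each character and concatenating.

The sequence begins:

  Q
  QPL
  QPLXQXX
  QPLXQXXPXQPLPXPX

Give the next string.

QPLXQXXPXQPLPXPXXQPXQPLXQXXXQPXXQPX

Applying the rule to each of the 16 symbols of QPLXQXXPXQPLPXPX gives the pieces QPL XQ XX PX QPL PX PX XQ PX QPL XQ XX XQ PX XQ PX, which concatenate to the answer.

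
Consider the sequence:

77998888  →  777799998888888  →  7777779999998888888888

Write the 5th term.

Each string has the form 7^{2n} 9^{2n} 8^{3n+1} (n = 1, 2, …).
Setting n = 5 gives 10, 10, 16 characters in each block.

777777777799999999998888888888888888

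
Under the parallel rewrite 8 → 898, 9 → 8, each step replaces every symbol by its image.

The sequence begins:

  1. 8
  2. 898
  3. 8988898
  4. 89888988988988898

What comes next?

φ(89888988988988898) expands symbol-by-symbol to 898 8 898 898 898 8 898 898 8 898 898 8 898 898 898 8 898; joining the 17 pieces gives the next term.

89888988988988898898889889888988988988898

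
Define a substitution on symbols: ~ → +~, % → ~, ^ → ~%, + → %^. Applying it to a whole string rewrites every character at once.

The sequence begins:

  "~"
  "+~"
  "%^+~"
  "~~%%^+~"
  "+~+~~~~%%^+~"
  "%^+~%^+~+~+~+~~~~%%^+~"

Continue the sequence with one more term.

Rewriting the 22 symbols of %^+~%^+~+~+~+~~~~%%^+~ one by one yields ~ ~% %^ +~ ~ ~% %^ +~ %^ +~ %^ +~ %^ +~ +~ +~ +~ ~ ~ ~% %^ +~; concatenated:

~~%%^+~~~%%^+~%^+~%^+~%^+~+~+~+~~~~%%^+~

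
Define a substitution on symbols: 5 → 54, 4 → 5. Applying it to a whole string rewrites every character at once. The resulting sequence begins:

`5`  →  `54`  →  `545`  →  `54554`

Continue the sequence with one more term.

54554545

Apply φ to 54554 symbol by symbol: 5→54, 4→5, 5→54, 5→54, 4→5; joined: 54 5 54 54 5.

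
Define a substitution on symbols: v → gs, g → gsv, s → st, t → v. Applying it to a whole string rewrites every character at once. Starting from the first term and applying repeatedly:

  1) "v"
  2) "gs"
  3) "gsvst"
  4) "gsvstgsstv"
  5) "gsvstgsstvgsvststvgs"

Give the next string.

gsvstgsstvgsvststvgsgsvstgsstvstvgsgsvst

Replace each of the 20 characters of gsvstgsstvgsvststvgs in place — gsv st gs st v gsv st st v gs gsv st gs st v st v gs gsv st — and concatenate.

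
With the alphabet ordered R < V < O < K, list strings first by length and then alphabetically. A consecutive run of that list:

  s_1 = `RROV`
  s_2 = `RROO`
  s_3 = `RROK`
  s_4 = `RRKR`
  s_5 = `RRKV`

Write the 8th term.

RVRR

Advancing 3 positions from RRKV through RRKV → RRKO → RRKK reaches term 8.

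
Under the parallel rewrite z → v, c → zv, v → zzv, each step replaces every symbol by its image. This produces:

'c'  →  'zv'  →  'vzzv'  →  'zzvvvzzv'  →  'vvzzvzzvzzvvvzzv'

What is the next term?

Replace each of the 16 characters of vvzzvzzvzzvvvzzv in place — zzv zzv v v zzv v v zzv v v zzv zzv zzv v v zzv — and concatenate.

zzvzzvvvzzvvvzzvvvzzvzzvzzvvvzzv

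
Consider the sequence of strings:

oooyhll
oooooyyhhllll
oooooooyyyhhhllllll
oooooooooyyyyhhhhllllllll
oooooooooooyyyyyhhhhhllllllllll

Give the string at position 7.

Term n consists of 2n+1 o's, followed by n y's, followed by n h's, followed by 2n l's (n = 1, 2, …).
Setting n = 7 gives 15, 7, 7, 14 characters in each block.

oooooooooooooooyyyyyyyhhhhhhhllllllllllllll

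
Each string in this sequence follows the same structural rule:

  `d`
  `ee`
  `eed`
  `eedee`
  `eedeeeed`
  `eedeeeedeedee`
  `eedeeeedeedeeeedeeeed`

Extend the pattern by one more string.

From term 3 onward, concatenate the last term with the second-to-last: ee·d = eed, eed·ee = eedee, …
Continuing: eedeeeedeedeeeedeeeed · eedeeeedeedee gives term 8.

eedeeeedeedeeeedeeeedeedeeeedeedee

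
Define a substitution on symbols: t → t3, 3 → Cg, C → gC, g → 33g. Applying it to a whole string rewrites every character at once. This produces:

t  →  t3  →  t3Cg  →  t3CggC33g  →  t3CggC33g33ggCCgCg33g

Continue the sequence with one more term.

Replace each of the 21 characters of t3CggC33g33ggCCgCg33g in place — t3 Cg gC 33g 33g gC Cg Cg 33g Cg Cg 33g 33g gC gC 33g gC 33g Cg Cg 33g — and concatenate.

t3CggC33g33ggCCgCg33gCgCg33g33ggCgC33ggC33gCgCg33g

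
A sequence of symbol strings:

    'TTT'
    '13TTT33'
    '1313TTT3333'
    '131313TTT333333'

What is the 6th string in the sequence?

1313131313TTT3333333333

Every step adds 13 to the front and 33 to the end of the previous string.
From 131313TTT333333, 2 further steps: 131313TTT333333 → 13131313TTT33333333 → (answer).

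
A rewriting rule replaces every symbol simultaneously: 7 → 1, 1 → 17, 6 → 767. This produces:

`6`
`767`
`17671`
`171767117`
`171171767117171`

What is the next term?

Applying the rule to each of the 15 symbols of 171171767117171 gives the pieces 17 1 17 17 1 17 1 767 1 17 17 1 17 1 17, which concatenate to the answer.

1711717117176711717117117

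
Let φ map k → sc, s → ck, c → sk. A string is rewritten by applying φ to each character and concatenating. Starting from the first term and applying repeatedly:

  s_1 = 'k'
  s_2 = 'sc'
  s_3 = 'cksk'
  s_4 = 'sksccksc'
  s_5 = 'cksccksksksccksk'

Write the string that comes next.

Replace each of the 16 characters of cksccksksksccksk in place — sk sc ck sk sk sc ck sc ck sc ck sk sk sc ck sc — and concatenate.

sksccksksksccksccksccksksksccksc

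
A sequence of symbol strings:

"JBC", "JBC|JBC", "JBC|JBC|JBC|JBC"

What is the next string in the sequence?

Each string is two copies of the previous one joined by '|'.
One more doubling of JBC|JBC|JBC|JBC gives the answer.

JBC|JBC|JBC|JBC|JBC|JBC|JBC|JBC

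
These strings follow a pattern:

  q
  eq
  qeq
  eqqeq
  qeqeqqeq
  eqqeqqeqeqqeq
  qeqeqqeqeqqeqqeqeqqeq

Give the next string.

Each term (from the third on) is the two preceding terms concatenated in order: term 3 = q·eq = qeq.
So term 8 is eqqeqqeqeqqeq·qeqeqqeqeqqeqqeqeqqeq.

eqqeqqeqeqqeqqeqeqqeqeqqeqqeqeqqeq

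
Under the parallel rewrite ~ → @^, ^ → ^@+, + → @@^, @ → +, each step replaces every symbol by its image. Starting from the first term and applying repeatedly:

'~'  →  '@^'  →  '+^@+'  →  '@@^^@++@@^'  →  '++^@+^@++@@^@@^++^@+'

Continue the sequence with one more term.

@@^@@^^@++@@^^@++@@^@@^++^@+++^@+@@^@@^^@++@@^

Replace each of the 20 characters of ++^@+^@++@@^@@^++^@+ in place — @@^ @@^ ^@+ + @@^ ^@+ + @@^ @@^ + + ^@+ + + ^@+ @@^ @@^ ^@+ + @@^ — and concatenate.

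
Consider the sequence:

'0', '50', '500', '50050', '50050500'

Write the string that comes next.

5005050050050

Each term (from the third on) is the previous term followed by the one before it: term 3 = 50·0 = 500.
The next term joins 50050500 and 50050.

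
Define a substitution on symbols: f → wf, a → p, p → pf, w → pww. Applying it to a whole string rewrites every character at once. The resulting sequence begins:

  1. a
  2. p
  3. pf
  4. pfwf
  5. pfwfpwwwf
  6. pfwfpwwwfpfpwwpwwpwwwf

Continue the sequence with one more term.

Replace each of the 22 characters of pfwfpwwwfpfpwwpwwpwwwf in place — pf wf pww wf pf pww pww pww wf pf wf pf pww pww pf pww pww pf pww pww pww wf — and concatenate.

pfwfpwwwfpfpwwpwwpwwwfpfwfpfpwwpwwpfpwwpwwpfpwwpwwpwwwf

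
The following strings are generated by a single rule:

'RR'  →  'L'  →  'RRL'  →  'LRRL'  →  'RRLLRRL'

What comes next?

LRRLRRLLRRL

This is a Fibonacci-style word recurrence s(k) = s(k−2)·s(k−1): e.g. RR·L = RRL.
Continuing: LRRL · RRLLRRL gives term 6.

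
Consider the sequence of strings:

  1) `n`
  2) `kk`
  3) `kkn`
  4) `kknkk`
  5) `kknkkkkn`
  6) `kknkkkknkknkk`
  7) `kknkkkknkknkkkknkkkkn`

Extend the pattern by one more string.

Each term (from the third on) is the previous term followed by the one before it: term 3 = kk·n = kkn.
The next term joins kknkkkknkknkkkknkkkkn and kknkkkknkknkk.

kknkkkknkknkkkknkkkknkknkkkknkknkk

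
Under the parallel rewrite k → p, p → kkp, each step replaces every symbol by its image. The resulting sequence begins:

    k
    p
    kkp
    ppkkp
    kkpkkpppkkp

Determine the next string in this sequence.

Expanding kkpkkpppkkp: k→p, k→p, p→kkp, k→p, k→p, p→kkp, p→kkp, p→kkp, k→p, k→p, p→kkp. Concatenated: p p kkp p p kkp kkp kkp p p kkp.

ppkkpppkkpkkpkkpppkkp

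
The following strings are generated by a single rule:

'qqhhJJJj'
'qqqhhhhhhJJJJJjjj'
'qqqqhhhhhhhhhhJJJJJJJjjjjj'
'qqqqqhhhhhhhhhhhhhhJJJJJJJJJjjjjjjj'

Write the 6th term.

Reading off run lengths: q runs 2, 3, 4, 5; h runs 2, 6, 10, 14; J runs 3, 5, 7, 9; j runs 1, 3, 5, 7 — each is linear in n (n = 1, 2, …).
Setting n = 6 gives 7, 22, 13, 11 characters in each block.

qqqqqqqhhhhhhhhhhhhhhhhhhhhhhJJJJJJJJJJJJJjjjjjjjjjjj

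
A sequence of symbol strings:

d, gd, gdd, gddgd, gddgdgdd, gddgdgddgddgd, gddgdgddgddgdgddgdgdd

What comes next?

This is a Fibonacci-style word recurrence s(k) = s(k−1)·s(k−2): e.g. gd·d = gdd.
Continuing: gddgdgddgddgdgddgdgdd · gddgdgddgddgd gives term 8.

gddgdgddgddgdgddgdgddgddgdgddgddgd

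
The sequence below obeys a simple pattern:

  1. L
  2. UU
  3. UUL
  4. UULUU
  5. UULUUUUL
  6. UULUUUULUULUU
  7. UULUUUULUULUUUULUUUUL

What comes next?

UULUUUULUULUUUULUUUULUULUUUULUULUU

From term 3 onward, concatenate the last term with the second-to-last: UU·L = UUL, UUL·UU = UULUU, …
The next term joins UULUUUULUULUUUULUUUUL and UULUUUULUULUU.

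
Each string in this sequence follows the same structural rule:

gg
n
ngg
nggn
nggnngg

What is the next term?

This is a Fibonacci-style word recurrence s(k) = s(k−1)·s(k−2): e.g. n·gg = ngg.
The next term joins nggnngg and nggn.

nggnnggnggn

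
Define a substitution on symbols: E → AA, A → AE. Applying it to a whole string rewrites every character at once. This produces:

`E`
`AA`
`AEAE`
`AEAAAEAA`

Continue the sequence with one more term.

Rewriting each symbol of AEAAAEAA: A→AE, E→AA, A→AE, A→AE, A→AE, E→AA, A→AE, A→AE, which concatenates to AE AA AE AE AE AA AE AE.

AEAAAEAEAEAAAEAE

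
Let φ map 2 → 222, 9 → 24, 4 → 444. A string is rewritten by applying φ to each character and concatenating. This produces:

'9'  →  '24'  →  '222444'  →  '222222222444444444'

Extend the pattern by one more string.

222222222222222222222222222444444444444444444444444444

Replace each of the 18 characters of 222222222444444444 in place — 222 222 222 222 222 222 222 222 222 444 444 444 444 444 444 444 444 444 — and concatenate.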